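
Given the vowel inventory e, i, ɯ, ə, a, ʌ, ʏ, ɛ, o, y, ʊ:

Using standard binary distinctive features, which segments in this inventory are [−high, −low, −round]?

e, ə, ʌ, ɛ

Checking each segment against [−high], [−low], [−round]: /e/ (mid front unrounded tense vowel), /ə/ (mid central vowel (schwa)), /ʌ/ (mid back unrounded lax vowel), /ɛ/ (mid front unrounded lax vowel) satisfy every feature; every other segment in the inventory fails at least one.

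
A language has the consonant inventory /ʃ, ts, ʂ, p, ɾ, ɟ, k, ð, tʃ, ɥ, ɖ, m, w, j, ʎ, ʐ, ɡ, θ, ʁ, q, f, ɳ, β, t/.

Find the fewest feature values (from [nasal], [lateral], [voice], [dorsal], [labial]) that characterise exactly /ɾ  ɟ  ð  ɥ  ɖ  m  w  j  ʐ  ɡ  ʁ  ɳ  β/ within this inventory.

[+voice, -lateral]

Every target segment is [+voice], [-lateral]; each remaining inventory member fails at least one of these. Each conjunct is needed — [-lateral] alone would also admit /ʃ, ts, ʂ, p, …/; [+voice] alone would also admit /ʎ/ — and no other single listed feature has exactly this extension, so two is the minimum.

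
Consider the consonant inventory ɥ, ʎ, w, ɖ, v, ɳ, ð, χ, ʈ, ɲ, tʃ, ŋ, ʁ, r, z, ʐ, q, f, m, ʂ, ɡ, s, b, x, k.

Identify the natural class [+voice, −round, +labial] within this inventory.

v, m, b

Checking each segment against [+voice], [−round], [+labial]: /v/ (voiced labiodental fricative), /m/ (bilabial nasal), /b/ (voiced bilabial stop) satisfy every feature; every other segment in the inventory fails at least one.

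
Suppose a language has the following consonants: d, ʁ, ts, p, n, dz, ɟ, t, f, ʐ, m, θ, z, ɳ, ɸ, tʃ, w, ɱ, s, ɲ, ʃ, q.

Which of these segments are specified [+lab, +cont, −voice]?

f, ɸ

Checking each segment against [+labial], [+continuant], [−voice]: /f/ (voiceless labiodental fricative), /ɸ/ (voiceless bilabial fricative) satisfy every feature; every other segment in the inventory fails at least one.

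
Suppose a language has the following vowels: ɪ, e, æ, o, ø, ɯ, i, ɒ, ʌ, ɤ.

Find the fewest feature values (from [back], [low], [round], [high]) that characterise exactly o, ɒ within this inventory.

Every target segment is [+back], [+round]; each remaining inventory member fails at least one of these. Each conjunct is needed — [+round] alone would also admit /ø/; [+back] alone would also admit /ɯ, ʌ, ɤ/ — and no other single listed feature has exactly this extension, so two is the minimum.

[+back, +round]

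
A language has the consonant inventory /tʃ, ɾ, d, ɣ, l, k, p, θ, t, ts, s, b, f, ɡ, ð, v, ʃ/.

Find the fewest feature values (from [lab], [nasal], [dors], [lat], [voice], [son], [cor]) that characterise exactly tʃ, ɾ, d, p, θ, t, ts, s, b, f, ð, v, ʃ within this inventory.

Every target segment is [−lateral], [−dorsal]; each remaining inventory member fails at least one of these. Each conjunct is needed — [−dorsal] alone would also admit /l/; [−lateral] alone would also admit /ɣ, k, ɡ/ — and no other single listed feature has exactly this extension, so two is the minimum.

[−lat, −dors]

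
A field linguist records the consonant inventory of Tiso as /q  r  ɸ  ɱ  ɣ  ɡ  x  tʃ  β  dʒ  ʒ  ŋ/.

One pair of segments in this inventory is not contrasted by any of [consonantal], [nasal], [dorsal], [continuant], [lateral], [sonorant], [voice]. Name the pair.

ʒ, β

Both /ʒ/ and /β/ are [+consonantal], [-nasal], [-dorsal], [+continuant], [-lateral], [-sonorant], [+voice]. Since the list omits [strident], [labial] and [coronal] — which do distinguish the voiced postalveolar fricative from the voiced bilabial fricative — this pair collapses; all other pairs remain distinct.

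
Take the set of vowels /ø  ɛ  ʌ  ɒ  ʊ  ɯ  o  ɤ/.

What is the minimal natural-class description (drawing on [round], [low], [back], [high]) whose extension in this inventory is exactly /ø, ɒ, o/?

[−high, +round]

Every target segment is [−high], [+round]; each remaining inventory member fails at least one of these. Each conjunct is needed — [+round] alone would also admit /ʊ/; [−high] alone would also admit /ɛ, ʌ, ɤ/ — and no other single listed feature has exactly this extension, so two is the minimum.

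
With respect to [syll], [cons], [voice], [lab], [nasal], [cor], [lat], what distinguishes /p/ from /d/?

The two segments share [-syllabic], [+consonantal], [-nasal], [-lateral]. The only features from the list on which they differ: /p/ is [-voice] while /d/ is [+voice]; /p/ is [+labial] while /d/ is [-labial]; /p/ is [-coronal] while /d/ is [+coronal].

[voice], [labial], [coronal]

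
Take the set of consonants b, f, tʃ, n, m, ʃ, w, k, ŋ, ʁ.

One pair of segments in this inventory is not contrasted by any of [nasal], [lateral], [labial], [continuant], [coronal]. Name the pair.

On the given features, /w/ and /f/ have an identical profile: [−nasal], [−lateral], [+labial], [+continuant], [−coronal]. No other two segments in the inventory coincide on all 5 features. (They do differ in [sonorant], [voice], [round] and [dorsal], which are not among the given features.)

w, f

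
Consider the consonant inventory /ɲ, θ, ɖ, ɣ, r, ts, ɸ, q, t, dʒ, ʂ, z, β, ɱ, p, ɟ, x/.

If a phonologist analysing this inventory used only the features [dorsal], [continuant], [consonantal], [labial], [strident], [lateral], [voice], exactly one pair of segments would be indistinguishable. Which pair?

Both /ɟ/ and /ɲ/ are [+dorsal], [-continuant], [+consonantal], [-labial], [-strident], [-lateral], [+voice]. Since the list omits [sonorant] and [nasal] — which do distinguish the voiced palatal stop from the palatal nasal — this pair collapses; all other pairs remain distinct.

ɟ, ɲ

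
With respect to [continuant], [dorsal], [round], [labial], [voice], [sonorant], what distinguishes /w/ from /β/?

/w/ (labial-velar glide) and /β/ (voiced bilabial fricative) agree on [+continuant], [+labial], [+voice]. They differ on [sonorant] (/w/ [+], /β/ [−]), [round] (/w/ [+], /β/ [−]), [dorsal] (/w/ [+], /β/ [−]).

[sonorant], [round], [dorsal]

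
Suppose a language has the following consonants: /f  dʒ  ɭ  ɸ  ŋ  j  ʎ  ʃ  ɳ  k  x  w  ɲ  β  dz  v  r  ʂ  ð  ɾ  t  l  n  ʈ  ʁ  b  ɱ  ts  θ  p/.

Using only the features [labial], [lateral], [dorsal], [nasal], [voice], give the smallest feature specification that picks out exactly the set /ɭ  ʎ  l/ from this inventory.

The target set is precisely the extension of [+lateral] in this inventory.

[+lateral]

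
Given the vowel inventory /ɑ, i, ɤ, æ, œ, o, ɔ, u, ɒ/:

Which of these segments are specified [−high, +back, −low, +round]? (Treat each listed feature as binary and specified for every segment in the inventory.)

o, ɔ

Checking each segment against [−high], [+back], [−low], [+round]: /o/ (mid back rounded tense vowel), /ɔ/ (mid back rounded lax vowel) satisfy every feature; every other segment in the inventory fails at least one.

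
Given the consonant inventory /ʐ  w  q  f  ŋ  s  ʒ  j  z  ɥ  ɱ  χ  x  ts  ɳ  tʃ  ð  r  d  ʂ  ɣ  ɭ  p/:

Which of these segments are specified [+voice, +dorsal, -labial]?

ŋ, j, ɣ

Checking each segment against [+voice], [+dorsal], [-labial]: /ŋ/ (velar nasal), /j/ (palatal glide), /ɣ/ (voiced velar fricative) satisfy every feature; every other segment in the inventory fails at least one.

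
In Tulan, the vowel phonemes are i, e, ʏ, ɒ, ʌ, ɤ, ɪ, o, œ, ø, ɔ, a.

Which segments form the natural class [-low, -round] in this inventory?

Eliminate segments failing any feature: /ʏ, o, œ, ø, ɔ/ are [+round]; /ɒ, a/ are [+low]. The remaining /i, e, ʌ, ɤ, ɪ/ satisfy [-low], [-round].

i, e, ʌ, ɤ, ɪ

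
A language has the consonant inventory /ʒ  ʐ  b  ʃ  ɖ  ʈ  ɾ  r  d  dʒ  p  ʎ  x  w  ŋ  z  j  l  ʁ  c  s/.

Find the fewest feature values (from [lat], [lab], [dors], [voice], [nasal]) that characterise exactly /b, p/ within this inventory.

Every target segment is [+labial], [−dorsal]; each remaining inventory member fails at least one of these. Each conjunct is needed — [−dorsal] alone would also admit /ʒ, ʐ, ʃ, ɖ, …/; [+labial] alone would also admit /w/ — and no other single listed feature has exactly this extension, so two is the minimum.

[+lab, −dors]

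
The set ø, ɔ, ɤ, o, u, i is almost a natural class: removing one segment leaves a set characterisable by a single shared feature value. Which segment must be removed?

/i, o, ɤ, u, ø/ are all [+tense], but /ɔ/ (mid back rounded lax vowel) is [−tense]. No other single segment can be removed to leave a set sharing one feature value that the removed segment lacks, so /ɔ/ is the odd one out.

ɔ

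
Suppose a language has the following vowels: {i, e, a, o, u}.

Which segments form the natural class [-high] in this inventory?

The [-high] segments here are /e, a, o/; the remaining /i, u/ are [+high].

e, a, o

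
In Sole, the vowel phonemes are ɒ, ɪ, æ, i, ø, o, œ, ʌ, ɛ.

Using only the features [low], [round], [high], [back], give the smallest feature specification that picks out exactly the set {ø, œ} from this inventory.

[−back, +round]

/ø, œ/ are all [−back], [+round], and no other segment in the inventory matches both values. Dropping any one of them over-generates: [+round] alone would also admit /ɒ, o/; [−back] alone would also admit /ɪ, æ, i, ɛ/. No other single listed feature picks out exactly this set either, so fewer than two features will not do.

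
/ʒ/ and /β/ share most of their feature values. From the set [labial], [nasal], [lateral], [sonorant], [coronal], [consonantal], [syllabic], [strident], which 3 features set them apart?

[strident], [labial], [coronal]

/ʒ/ is the voiced postalveolar fricative and /β/ is the voiced bilabial fricative. Both are [−nasal], [−lateral], [−sonorant], [+consonantal], [−syllabic]. /ʒ/ is [+strident] while /β/ is [−strident]; /ʒ/ is [−labial] while /β/ is [+labial]; /ʒ/ is [+coronal] while /β/ is [−coronal], so the distinguishing features are [strident], [labial], [coronal].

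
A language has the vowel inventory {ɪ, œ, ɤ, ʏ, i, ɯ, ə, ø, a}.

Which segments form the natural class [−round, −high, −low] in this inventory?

Eliminate segments failing any feature: /ɪ, i, ɯ/ are [+high]; /œ, ʏ, ø/ are [+round]; /a/ is [+low]. The remaining /ɤ, ə/ satisfy [−round], [−high], [−low].

ɤ, ə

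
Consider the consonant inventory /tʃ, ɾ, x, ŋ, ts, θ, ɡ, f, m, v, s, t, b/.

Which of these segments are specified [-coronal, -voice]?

x, f

Checking each segment against [-coronal], [-voice]: /x/ (voiceless velar fricative), /f/ (voiceless labiodental fricative) satisfy every feature; every other segment in the inventory fails at least one.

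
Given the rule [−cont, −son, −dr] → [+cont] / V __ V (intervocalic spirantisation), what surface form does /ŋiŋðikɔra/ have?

[ŋiŋðixɔra]

Only /k/ occurs between two vowels (/i/ __ /ɔ/) and matches the structural description. It is a voiceless velar stop, so [−cont, −son, −dr] holds; changing it to [+continuant] with all other features held fixed yields /x/ (voiceless velar fricative). No other segment meets both the structural description and the environment, so the output is [ŋiŋðixɔra].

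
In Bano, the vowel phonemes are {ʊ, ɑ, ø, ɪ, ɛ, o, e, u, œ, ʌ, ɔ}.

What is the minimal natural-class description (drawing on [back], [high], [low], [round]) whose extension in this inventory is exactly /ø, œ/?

[-back, +round]

Every target segment is [-back], [+round]; each remaining inventory member fails at least one of these. Each conjunct is needed — [+round] alone would also admit /ʊ, o, u, ɔ/; [-back] alone would also admit /ɪ, ɛ, e/ — and no other single listed feature has exactly this extension, so two is the minimum.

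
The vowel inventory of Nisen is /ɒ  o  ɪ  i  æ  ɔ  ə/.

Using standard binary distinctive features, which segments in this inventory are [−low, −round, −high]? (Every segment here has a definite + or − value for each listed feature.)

ə

Eliminate segments failing any feature: /ɒ, æ/ are [+low]; /o, ɔ/ are [+round]; /ɪ, i/ are [+high]. The remaining /ə/ satisfy [−low], [−round], [−high].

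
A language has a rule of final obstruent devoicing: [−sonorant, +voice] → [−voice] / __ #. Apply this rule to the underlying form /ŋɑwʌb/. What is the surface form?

[ŋɑwʌp]

/b/ satisfies [−sonorant, +voice] and sits in __ #. The [−voice] counterpart of the voiced bilabial stop is /p/. Other segments in /ŋɑwʌb/ either fail the structural description or are not in the environment, so the surface form is [ŋɑwʌp].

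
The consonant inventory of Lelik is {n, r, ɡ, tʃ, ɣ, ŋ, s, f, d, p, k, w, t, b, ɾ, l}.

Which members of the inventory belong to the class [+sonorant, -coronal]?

Checking each segment against [+sonorant], [-coronal]: /ŋ/ (velar nasal), /w/ (labial-velar glide) satisfy every feature; every other segment in the inventory fails at least one.

ŋ, w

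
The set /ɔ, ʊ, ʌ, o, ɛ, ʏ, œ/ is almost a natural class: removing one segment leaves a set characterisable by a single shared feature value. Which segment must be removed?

The remaining segments after removing /o/ share [−tense]; /o/ (mid back rounded tense vowel) is [+tense]. For every other candidate removal, the leftover set fails to share any single feature value that the removed segment lacks.

o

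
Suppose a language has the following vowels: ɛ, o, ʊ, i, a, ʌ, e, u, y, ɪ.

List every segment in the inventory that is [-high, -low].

First, the [-high] segments are /ɛ, o, a, ʌ, e/.
Intersecting with [-low] leaves /ɛ, o, ʌ, e/.

ɛ, o, ʌ, e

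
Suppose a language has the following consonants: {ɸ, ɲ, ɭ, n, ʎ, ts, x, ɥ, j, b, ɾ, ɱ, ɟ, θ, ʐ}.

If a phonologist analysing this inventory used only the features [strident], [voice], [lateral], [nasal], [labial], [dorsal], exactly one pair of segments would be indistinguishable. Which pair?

ɟ, j

Both /ɟ/ and /j/ are [−strident], [+voice], [−lateral], [−nasal], [−labial], [+dorsal]. Since the list omits [sonorant] and [continuant] — which do distinguish the voiced palatal stop from the palatal glide — this pair collapses; all other pairs remain distinct.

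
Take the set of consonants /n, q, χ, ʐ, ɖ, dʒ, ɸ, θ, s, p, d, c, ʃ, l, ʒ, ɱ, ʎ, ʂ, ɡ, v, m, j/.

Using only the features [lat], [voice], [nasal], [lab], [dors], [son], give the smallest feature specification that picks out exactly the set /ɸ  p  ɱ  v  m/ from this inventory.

The target set is precisely the extension of [+labial] in this inventory.

[+lab]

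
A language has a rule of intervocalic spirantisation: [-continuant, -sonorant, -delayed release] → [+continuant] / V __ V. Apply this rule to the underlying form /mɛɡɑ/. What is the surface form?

The only segment in the rule's environment that also matches [-continuant, -sonorant, -delayed release] is /ɡ/. Applying [+continuant] turns the voiced velar stop into /ɣ/ (voiced velar fricative), giving [mɛɣɑ].

[mɛɣɑ]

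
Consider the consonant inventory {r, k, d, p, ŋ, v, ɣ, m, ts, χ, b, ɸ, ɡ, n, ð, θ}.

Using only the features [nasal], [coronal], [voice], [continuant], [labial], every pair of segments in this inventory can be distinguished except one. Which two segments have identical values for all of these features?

Both /ð/ and /r/ are [-nasal], [+coronal], [+voice], [+continuant], [-labial]. Since the list omits [sonorant] — which does distinguish the voiced dental fricative from the alveolar trill — this pair collapses; all other pairs remain distinct.

ð, r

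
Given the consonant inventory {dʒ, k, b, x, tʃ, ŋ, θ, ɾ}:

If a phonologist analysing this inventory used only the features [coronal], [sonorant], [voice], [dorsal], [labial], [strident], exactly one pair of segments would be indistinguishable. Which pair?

k, x

On the given features, /k/ and /x/ have an identical profile: [-coronal], [-sonorant], [-voice], [+dorsal], [-labial], [-strident]. No other two segments in the inventory coincide on all 6 features. (They do differ in [continuant], which is not among the given features.)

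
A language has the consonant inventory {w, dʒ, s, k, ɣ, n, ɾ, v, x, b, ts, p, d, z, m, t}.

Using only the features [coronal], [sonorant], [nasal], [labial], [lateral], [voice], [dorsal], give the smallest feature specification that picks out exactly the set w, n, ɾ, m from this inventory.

The target set is precisely the extension of [+sonorant] in this inventory.

[+sonorant]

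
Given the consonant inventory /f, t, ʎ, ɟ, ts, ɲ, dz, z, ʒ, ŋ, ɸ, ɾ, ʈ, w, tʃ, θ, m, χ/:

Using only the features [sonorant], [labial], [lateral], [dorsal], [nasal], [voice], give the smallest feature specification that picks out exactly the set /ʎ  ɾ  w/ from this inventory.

[+sonorant, −nasal]

Every target segment is [+sonorant], [−nasal]; each remaining inventory member fails at least one of these. Each conjunct is needed — [−nasal] alone would also admit /f, t, ɟ, ts, …/; [+sonorant] alone would also admit /ɲ, ŋ, m/ — and no other single listed feature has exactly this extension, so two is the minimum.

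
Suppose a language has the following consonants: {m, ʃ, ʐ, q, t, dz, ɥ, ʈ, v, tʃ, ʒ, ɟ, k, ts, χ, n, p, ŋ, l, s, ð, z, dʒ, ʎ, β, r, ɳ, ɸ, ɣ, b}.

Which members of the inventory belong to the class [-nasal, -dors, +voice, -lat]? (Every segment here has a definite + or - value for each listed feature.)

Checking each segment against [-nasal], [-dorsal], [+voice], [-lateral]: /ʐ/ (voiced retroflex fricative), /dz/ (voiced alveolar affricate), /v/ (voiced labiodental fricative), /ʒ/ (voiced postalveolar fricative), /ð/ (voiced dental fricative), /z/ (voiced alveolar fricative), among others, satisfy every feature; every other segment in the inventory fails at least one.

ʐ, dz, v, ʒ, ð, z, dʒ, β, r, b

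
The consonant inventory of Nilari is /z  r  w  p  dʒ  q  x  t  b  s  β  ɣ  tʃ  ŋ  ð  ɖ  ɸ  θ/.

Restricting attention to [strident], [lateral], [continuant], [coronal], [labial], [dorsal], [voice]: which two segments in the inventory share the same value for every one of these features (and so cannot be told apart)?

r, ð

Both /r/ and /ð/ are [-strident], [-lateral], [+continuant], [+coronal], [-labial], [-dorsal], [+voice]. Since the list omits [sonorant] — which does distinguish the alveolar trill from the voiced dental fricative — this pair collapses; all other pairs remain distinct.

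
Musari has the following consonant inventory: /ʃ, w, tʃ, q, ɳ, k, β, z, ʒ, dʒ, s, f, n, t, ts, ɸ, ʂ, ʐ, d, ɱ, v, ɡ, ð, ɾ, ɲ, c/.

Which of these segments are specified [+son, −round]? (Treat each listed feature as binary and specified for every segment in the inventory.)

Eliminate segments failing any feature: /ʃ, tʃ, q, k, β, z, ʒ, dʒ, s, f, t, ts, ɸ, ʂ, ʐ, d, v, ɡ, ð, c/ are [−sonorant]; /w/ is [+round]. The remaining /ɳ, n, ɱ, ɾ, ɲ/ satisfy [+sonorant], [−round].

ɳ, n, ɱ, ɾ, ɲ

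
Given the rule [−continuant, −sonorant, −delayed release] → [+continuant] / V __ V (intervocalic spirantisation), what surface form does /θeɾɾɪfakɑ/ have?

[θeɾɾɪfaxɑ]

The only segment in the rule's environment that also matches [−continuant, −sonorant, −delayed release] is /k/. Applying [+continuant] turns the voiceless velar stop into /x/ (voiceless velar fricative), giving [θeɾɾɪfaxɑ].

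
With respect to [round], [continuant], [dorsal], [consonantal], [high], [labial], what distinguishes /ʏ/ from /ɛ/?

/ʏ/ is the high front rounded lax vowel and /ɛ/ is the mid front unrounded lax vowel. Both are [+continuant], [+dorsal], [-consonantal]. /ʏ/ is [+labial] while /ɛ/ is [-labial]; /ʏ/ is [+round] while /ɛ/ is [-round]; /ʏ/ is [+high] while /ɛ/ is [-high], so the distinguishing features are [labial], [round], [high].

[labial], [round], [high]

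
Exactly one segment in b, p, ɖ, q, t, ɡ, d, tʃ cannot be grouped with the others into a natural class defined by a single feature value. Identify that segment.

The remaining segments after removing /tʃ/ share [-delayed release]; /tʃ/ (voiceless postalveolar affricate) is [+delayed release]. For every other candidate removal, the leftover set fails to share any single feature value that the removed segment lacks.

tʃ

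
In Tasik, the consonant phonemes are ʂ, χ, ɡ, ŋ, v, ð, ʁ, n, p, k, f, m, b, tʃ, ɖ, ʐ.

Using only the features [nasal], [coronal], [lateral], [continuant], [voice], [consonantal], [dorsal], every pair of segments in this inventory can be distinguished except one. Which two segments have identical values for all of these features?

ʐ, ð

On the given features, /ʐ/ and /ð/ have an identical profile: [−nasal], [+coronal], [−lateral], [+continuant], [+voice], [+consonantal], [−dorsal]. No other two segments in the inventory coincide on all 7 features. (They do differ in [strident], [anterior] and [distributed], which are not among the given features.)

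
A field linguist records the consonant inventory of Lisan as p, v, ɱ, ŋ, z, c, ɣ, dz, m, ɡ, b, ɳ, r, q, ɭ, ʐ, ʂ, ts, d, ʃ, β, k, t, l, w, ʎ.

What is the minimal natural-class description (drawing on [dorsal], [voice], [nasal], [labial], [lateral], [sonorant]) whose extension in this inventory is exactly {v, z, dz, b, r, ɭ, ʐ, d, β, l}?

/v, z, dz, b, r, ɭ, ʐ, d, β, l/ are all [+voice], [-nasal], [-dorsal], and no other segment in the inventory matches all three values. Dropping any one of them over-generates: [-nasal, -dorsal] alone would also admit /p, ʂ, ts, ʃ, …/; [+voice, -dorsal] alone would also admit /ɱ, m, ɳ/; [+voice, -nasal] alone would also admit /ɣ, ɡ, w, ʎ/. No other combination of two listed features picks out exactly this set either, so fewer than three features will not do.

[+voice, -nasal, -dorsal]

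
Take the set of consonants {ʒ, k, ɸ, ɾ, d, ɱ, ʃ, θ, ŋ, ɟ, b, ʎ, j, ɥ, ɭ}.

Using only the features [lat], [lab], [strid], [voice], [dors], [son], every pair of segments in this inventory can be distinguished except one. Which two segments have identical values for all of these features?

/j/ (palatal glide) and /ŋ/ (velar nasal) are both [−lateral], [−labial], [−strident], [+voice], [+dorsal], [+sonorant], so none of the listed features separates them. (They do differ in [nasal], [continuant] and [back], which are not among the given features.) Every other pair in the inventory differs on at least one listed feature.

j, ŋ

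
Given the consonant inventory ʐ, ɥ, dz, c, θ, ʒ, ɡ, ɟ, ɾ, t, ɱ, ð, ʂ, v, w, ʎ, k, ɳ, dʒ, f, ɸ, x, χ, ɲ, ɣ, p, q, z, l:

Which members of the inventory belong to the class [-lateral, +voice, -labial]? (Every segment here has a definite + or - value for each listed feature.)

Checking each segment against [-lateral], [+voice], [-labial]: /ʐ/ (voiced retroflex fricative), /dz/ (voiced alveolar affricate), /ʒ/ (voiced postalveolar fricative), /ɡ/ (voiced velar stop), /ɟ/ (voiced palatal stop), /ɾ/ (alveolar tap), among others, satisfy every feature; every other segment in the inventory fails at least one.

ʐ, dz, ʒ, ɡ, ɟ, ɾ, ð, ɳ, dʒ, ɲ, ɣ, z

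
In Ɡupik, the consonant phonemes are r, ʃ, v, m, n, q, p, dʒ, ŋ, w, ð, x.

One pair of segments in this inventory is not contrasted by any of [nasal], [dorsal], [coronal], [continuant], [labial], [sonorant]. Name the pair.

/ʃ/ (voiceless postalveolar fricative) and /ð/ (voiced dental fricative) are both [-nasal], [-dorsal], [+coronal], [+continuant], [-labial], [-sonorant], so none of the listed features separates them. (They do differ in [voice], [strident] and [anterior], which are not among the given features.) Every other pair in the inventory differs on at least one listed feature.

ʃ, ð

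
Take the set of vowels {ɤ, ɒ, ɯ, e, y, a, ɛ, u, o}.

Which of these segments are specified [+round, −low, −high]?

o

Among the inventory, the [+round] segments are /ɒ, y, u, o/.
Of those, [−low] gives /y, u, o/.
Of those, [−high] leaves /o/.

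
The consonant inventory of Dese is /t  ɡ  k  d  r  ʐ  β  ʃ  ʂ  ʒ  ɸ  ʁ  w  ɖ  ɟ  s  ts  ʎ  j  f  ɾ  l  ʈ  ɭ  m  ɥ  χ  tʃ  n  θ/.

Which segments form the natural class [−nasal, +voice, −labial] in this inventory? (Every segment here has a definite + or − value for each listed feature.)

Eliminate segments failing any feature: /t, k, ʃ, ʂ, ɸ, s, ts, f, ʈ, χ, tʃ, θ/ are [−voice]; /β, w, ɥ/ are [+labial]; /m, n/ are [+nasal]. The remaining /ɡ, d, r, ʐ, ʒ, ʁ, ɖ, ɟ, ʎ, j, ɾ, l, ɭ/ satisfy [−nasal], [+voice], [−labial].

ɡ, d, r, ʐ, ʒ, ʁ, ɖ, ɟ, ʎ, j, ɾ, l, ɭ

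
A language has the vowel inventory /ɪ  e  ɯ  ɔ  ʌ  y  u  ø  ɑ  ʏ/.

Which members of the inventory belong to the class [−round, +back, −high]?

Eliminate segments failing any feature: /ɪ, e/ are [−back]; /ɯ/ is [+high]; /ɔ, y, u, ø, ʏ/ are [+round]. The remaining /ʌ, ɑ/ satisfy [−round], [+back], [−high].

ʌ, ɑ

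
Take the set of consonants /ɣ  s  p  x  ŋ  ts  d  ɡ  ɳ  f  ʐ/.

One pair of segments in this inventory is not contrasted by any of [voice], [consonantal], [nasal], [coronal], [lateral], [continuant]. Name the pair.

/x/ (voiceless velar fricative) and /f/ (voiceless labiodental fricative) are both [−voice], [+consonantal], [−nasal], [−coronal], [−lateral], [+continuant], so none of the listed features separates them. (They do differ in [labial] and [dorsal], which are not among the given features.) Every other pair in the inventory differs on at least one listed feature.

x, f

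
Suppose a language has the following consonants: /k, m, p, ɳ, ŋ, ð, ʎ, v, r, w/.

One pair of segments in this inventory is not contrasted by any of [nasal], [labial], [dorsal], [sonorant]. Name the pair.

On the given features, /v/ and /p/ have an identical profile: [-nasal], [+labial], [-dorsal], [-sonorant]. No other two segments in the inventory coincide on all 4 features. (They do differ in [voice] and [continuant], which are not among the given features.)

v, p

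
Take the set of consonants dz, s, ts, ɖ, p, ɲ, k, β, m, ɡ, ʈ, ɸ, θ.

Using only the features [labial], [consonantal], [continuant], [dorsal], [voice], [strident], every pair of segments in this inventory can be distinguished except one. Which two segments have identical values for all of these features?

Both /ɲ/ and /ɡ/ are [-labial], [+consonantal], [-continuant], [+dorsal], [+voice], [-strident]. Since the list omits [sonorant], [nasal] and [back] — which do distinguish the palatal nasal from the voiced velar stop — this pair collapses; all other pairs remain distinct.

ɲ, ɡ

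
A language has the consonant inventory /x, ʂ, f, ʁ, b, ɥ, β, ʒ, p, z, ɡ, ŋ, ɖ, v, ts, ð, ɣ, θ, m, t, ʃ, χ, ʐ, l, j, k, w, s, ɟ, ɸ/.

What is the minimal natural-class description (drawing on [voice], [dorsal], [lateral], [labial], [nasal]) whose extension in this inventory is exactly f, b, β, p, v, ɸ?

Every target segment is [−nasal], [+labial], [−dorsal]; each remaining inventory member fails at least one of these. Each conjunct is needed — [+labial, −dorsal] alone would also admit /m/; [−nasal, −dorsal] alone would also admit /ʂ, ʒ, z, ɖ, …/; [−nasal, +labial] alone would also admit /ɥ, w/ — and no other combination of two listed features has exactly this extension, so three is the minimum.

[−nasal, +labial, −dorsal]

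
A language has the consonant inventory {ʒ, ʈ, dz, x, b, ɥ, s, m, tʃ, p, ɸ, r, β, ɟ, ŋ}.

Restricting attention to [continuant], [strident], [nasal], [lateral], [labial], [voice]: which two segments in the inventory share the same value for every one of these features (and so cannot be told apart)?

β, ɥ

Both /β/ and /ɥ/ are [+continuant], [-strident], [-nasal], [-lateral], [+labial], [+voice]. Since the list omits [sonorant], [round] and [dorsal] — which do distinguish the voiced bilabial fricative from the labial-palatal glide — this pair collapses; all other pairs remain distinct.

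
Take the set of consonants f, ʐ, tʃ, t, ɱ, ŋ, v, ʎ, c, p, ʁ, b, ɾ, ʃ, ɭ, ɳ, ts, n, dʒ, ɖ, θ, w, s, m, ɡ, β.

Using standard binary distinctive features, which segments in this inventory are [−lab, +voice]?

Checking each segment against [−labial], [+voice]: /ʐ/ (voiced retroflex fricative), /ŋ/ (velar nasal), /ʎ/ (palatal lateral approximant), /ʁ/ (voiced uvular fricative), /ɾ/ (alveolar tap), /ɭ/ (retroflex lateral approximant), among others, satisfy every feature; every other segment in the inventory fails at least one.

ʐ, ŋ, ʎ, ʁ, ɾ, ɭ, ɳ, n, dʒ, ɖ, ɡ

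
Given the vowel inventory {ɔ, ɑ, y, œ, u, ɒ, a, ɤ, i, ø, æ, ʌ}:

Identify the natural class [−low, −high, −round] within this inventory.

Eliminate segments failing any feature: /ɔ, œ, ø/ are [+round]; /ɑ, ɒ, a, æ/ are [+low]; /y, u, i/ are [+high]. The remaining /ɤ, ʌ/ satisfy [−low], [−high], [−round].

ɤ, ʌ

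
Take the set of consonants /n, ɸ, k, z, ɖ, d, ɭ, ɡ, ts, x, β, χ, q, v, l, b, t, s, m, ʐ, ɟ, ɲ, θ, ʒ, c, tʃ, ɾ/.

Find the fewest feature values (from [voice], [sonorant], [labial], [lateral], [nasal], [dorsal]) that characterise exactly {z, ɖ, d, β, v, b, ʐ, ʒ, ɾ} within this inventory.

[+voice, −nasal, −lateral, −dorsal]

The class [+voice], [−nasal], [−lateral], [−dorsal] has exactly /z, ɖ, d, β, v, b, ʐ, ʒ, ɾ/ as its extension in this inventory. No smaller conjunction from the listed features achieves this: [−nasal, −lateral, −dorsal] alone would also admit /ɸ, ts, t, s, …/; [+voice, −lateral, −dorsal] alone would also admit /n, m/; [+voice, −nasal, −dorsal] alone would also admit /ɭ, l/; [+voice, −nasal, −lateral] alone would also admit /ɡ, ɟ/; and checking the remaining three-feature bundles turns up none with this extension.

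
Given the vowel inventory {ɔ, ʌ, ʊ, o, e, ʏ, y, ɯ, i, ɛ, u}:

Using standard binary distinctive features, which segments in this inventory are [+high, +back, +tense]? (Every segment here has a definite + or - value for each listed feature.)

The [+high] segments are /ʊ, ʏ, y, ɯ, i, u/.
Of those, [+back] gives /ʊ, ɯ, u/.
Among these, [+tense] leaves /ɯ, u/.

ɯ, u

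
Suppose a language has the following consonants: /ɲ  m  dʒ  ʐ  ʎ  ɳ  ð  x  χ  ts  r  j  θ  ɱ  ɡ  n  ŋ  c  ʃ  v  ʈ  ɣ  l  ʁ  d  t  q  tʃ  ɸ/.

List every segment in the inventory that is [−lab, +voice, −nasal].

Checking each segment against [−labial], [+voice], [−nasal]: /dʒ/ (voiced postalveolar affricate), /ʐ/ (voiced retroflex fricative), /ʎ/ (palatal lateral approximant), /ð/ (voiced dental fricative), /r/ (alveolar trill), /j/ (palatal glide), among others, satisfy every feature; every other segment in the inventory fails at least one.

dʒ, ʐ, ʎ, ð, r, j, ɡ, ɣ, l, ʁ, d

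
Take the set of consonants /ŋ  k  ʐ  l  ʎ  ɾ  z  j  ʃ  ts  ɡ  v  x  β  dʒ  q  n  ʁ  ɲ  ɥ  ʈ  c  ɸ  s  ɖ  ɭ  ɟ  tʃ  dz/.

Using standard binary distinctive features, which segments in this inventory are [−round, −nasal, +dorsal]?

Checking each segment against [−round], [−nasal], [+dorsal]: /k/ (voiceless velar stop), /ʎ/ (palatal lateral approximant), /j/ (palatal glide), /ɡ/ (voiced velar stop), /x/ (voiceless velar fricative), /q/ (voiceless uvular stop), among others, satisfy every feature; every other segment in the inventory fails at least one.

k, ʎ, j, ɡ, x, q, ʁ, c, ɟ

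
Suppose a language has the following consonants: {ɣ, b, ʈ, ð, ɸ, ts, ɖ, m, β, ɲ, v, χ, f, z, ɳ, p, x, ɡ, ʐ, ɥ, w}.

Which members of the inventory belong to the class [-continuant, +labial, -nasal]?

Eliminate segments failing any feature: /ɣ, ð, ɸ, β, v, χ, f, z, x, ʐ, ɥ, w/ are [+continuant]; /ʈ, ts, ɖ, ɲ, ɳ, ɡ/ are [-labial]; /m/ is [+nasal]. The remaining /b, p/ satisfy [-continuant], [+labial], [-nasal].

b, p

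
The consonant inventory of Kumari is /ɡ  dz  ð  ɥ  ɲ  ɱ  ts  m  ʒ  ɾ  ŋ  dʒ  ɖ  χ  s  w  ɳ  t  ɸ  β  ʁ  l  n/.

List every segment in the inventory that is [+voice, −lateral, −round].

Checking each segment against [+voice], [−lateral], [−round]: /ɡ/ (voiced velar stop), /dz/ (voiced alveolar affricate), /ð/ (voiced dental fricative), /ɲ/ (palatal nasal), /ɱ/ (labiodental nasal), /m/ (bilabial nasal), among others, satisfy every feature; every other segment in the inventory fails at least one.

ɡ, dz, ð, ɲ, ɱ, m, ʒ, ɾ, ŋ, dʒ, ɖ, ɳ, β, ʁ, n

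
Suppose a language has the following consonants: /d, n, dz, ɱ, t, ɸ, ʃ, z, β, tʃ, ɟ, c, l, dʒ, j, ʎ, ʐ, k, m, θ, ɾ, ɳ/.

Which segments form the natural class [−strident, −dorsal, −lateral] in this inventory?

d, n, ɱ, t, ɸ, β, m, θ, ɾ, ɳ

Eliminate segments failing any feature: /dz, ʃ, z, tʃ, dʒ, ʐ/ are [+strident]; /ɟ, c, j, ʎ, k/ are [+dorsal]; /l/ is [+lateral]. The remaining /d, n, ɱ, t, ɸ, β, m, θ, ɾ, ɳ/ satisfy [−strident], [−dorsal], [−lateral].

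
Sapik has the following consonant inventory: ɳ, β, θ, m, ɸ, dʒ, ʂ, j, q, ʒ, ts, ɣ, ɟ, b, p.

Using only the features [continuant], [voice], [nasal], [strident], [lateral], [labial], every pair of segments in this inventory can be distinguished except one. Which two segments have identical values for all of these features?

ɣ, j

/ɣ/ (voiced velar fricative) and /j/ (palatal glide) are both [+continuant], [+voice], [−nasal], [−strident], [−lateral], [−labial], so none of the listed features separates them. (They do differ in [sonorant] and [back], which are not among the given features.) Every other pair in the inventory differs on at least one listed feature.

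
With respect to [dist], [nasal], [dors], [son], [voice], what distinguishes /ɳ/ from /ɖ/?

The two segments share [−distributed], [−dorsal], [+voice]. The only features from the list on which they differ: /ɳ/ is [+sonorant] while /ɖ/ is [−sonorant]; /ɳ/ is [+nasal] while /ɖ/ is [−nasal].

[sonorant], [nasal]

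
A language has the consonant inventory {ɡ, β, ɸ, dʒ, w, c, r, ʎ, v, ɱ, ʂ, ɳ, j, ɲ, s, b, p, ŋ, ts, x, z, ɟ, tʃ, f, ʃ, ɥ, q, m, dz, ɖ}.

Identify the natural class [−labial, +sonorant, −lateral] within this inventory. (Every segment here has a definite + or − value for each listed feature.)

r, ɳ, j, ɲ, ŋ

Eliminate segments failing any feature: /ɡ, dʒ, c, ʂ, s, ts, x, z, ɟ, tʃ, ʃ, q, dz, ɖ/ are [−sonorant]; /β, ɸ, w, v, ɱ, b, p, f, ɥ, m/ are [+labial]; /ʎ/ is [+lateral]. The remaining /r, ɳ, j, ɲ, ŋ/ satisfy [−labial], [+sonorant], [−lateral].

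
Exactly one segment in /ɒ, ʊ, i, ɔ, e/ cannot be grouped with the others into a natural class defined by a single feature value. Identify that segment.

[low] groups all but one: /ɔ, e, i, ʊ/ share [−low] while /ɒ/ (low back rounded vowel) alone is [+low]. Removing any other segment would not leave a single-feature class that excludes it.

ɒ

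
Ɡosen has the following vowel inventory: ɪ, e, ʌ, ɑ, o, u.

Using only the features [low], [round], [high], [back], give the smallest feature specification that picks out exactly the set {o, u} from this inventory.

The target set is precisely the extension of [+round] in this inventory.

[+round]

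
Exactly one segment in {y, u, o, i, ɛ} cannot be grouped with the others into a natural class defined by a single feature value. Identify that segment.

ɛ

/o, i, y, u/ are all [+tense], but /ɛ/ (mid front unrounded lax vowel) is [−tense]. No other single segment can be removed to leave a set sharing one feature value that the removed segment lacks, so /ɛ/ is the odd one out.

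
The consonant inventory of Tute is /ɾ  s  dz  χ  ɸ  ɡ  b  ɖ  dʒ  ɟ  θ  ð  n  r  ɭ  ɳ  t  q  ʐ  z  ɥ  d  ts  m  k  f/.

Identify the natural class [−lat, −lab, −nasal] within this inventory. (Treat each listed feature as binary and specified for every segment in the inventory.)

Among the inventory, the [−lateral] segments are /ɾ, s, dz, χ, ɸ, ɡ, b, ɖ, dʒ, ɟ, θ, ð, n, r, ɳ, t, q, ʐ, z, ɥ, d, ts, m, k, f/.
Intersecting with [−labial] gives /ɾ, s, dz, χ, ɡ, ɖ, dʒ, ɟ, θ, ð, n, r, ɳ, t, q, ʐ, z, d, ts, k/.
Then [−nasal] leaves /ɾ, s, dz, χ, ɡ, ɖ, dʒ, ɟ, θ, ð, r, t, q, ʐ, z, d, ts, k/.

ɾ, s, dz, χ, ɡ, ɖ, dʒ, ɟ, θ, ð, r, t, q, ʐ, z, d, ts, k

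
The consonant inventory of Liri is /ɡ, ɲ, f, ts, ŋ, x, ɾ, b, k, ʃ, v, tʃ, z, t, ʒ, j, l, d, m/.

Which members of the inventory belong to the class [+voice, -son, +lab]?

Eliminate segments failing any feature: /ɡ, z, ʒ, d/ are [-labial]; /ɲ, ŋ, ɾ, j, l, m/ are [+sonorant]; /f, ts, x, k, ʃ, tʃ, t/ are [-voice]. The remaining /b, v/ satisfy [+voice], [-sonorant], [+labial].

b, v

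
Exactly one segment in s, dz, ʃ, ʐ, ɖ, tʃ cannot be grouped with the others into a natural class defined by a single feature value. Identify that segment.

The remaining segments after removing /ɖ/ share [+strident]; /ɖ/ (voiced retroflex stop) is [−strident]. For every other candidate removal, the leftover set fails to share any single feature value that the removed segment lacks.

ɖ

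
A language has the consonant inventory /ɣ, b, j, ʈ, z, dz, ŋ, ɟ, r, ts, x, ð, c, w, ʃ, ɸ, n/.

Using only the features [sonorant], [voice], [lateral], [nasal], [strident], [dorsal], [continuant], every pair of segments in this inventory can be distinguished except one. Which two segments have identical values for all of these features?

Both /w/ and /j/ are [+sonorant], [+voice], [−lateral], [−nasal], [−strident], [+dorsal], [+continuant]. Since the list omits [labial], [round] and [back] — which do distinguish the labial-velar glide from the palatal glide — this pair collapses; all other pairs remain distinct.

w, j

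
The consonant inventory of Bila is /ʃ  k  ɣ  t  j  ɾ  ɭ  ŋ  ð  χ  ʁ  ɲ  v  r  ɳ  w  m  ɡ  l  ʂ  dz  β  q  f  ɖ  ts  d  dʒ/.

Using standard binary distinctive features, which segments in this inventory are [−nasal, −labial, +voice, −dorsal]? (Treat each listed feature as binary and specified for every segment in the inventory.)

ɾ, ɭ, ð, r, l, dz, ɖ, d, dʒ

Checking each segment against [−nasal], [−labial], [+voice], [−dorsal]: /ɾ/ (alveolar tap), /ɭ/ (retroflex lateral approximant), /ð/ (voiced dental fricative), /r/ (alveolar trill), /l/ (alveolar lateral approximant), /dz/ (voiced alveolar affricate), among others, satisfy every feature; every other segment in the inventory fails at least one.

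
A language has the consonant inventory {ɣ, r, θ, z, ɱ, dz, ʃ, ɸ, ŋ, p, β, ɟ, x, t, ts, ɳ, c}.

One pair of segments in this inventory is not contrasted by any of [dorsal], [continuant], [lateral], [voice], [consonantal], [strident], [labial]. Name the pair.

Both /ɟ/ and /ŋ/ are [+dorsal], [-continuant], [-lateral], [+voice], [+consonantal], [-strident], [-labial]. Since the list omits [sonorant], [nasal] and [back] — which do distinguish the voiced palatal stop from the velar nasal — this pair collapses; all other pairs remain distinct.

ɟ, ŋ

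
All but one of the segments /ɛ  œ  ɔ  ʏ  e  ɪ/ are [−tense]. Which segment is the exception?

Every segment except /e/ is [−tense]. /e/ (mid front unrounded tense vowel) is [+tense], so it is the exception.

e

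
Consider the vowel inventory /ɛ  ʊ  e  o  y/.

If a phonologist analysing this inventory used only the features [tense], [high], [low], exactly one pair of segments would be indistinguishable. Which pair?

/e/ (mid front unrounded tense vowel) and /o/ (mid back rounded tense vowel) are both [+tense], [−high], [−low], so none of the listed features separates them. (They do differ in [labial], [round] and [back], which are not among the given features.) Every other pair in the inventory differs on at least one listed feature.

e, o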